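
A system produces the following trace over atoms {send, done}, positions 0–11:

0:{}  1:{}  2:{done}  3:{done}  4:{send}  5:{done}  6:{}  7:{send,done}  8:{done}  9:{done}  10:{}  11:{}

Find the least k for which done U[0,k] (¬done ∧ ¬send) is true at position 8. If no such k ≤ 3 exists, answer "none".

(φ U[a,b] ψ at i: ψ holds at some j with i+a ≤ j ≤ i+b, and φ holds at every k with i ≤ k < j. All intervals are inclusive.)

2

Need earliest j ≥ 8 with (¬done ∧ ¬send), and done at every k in [8,j-1].
  j=8: rhs fails.
  j=9: rhs fails.
  j=10: rhs holds; lhs holds on [8,9]. k = 2.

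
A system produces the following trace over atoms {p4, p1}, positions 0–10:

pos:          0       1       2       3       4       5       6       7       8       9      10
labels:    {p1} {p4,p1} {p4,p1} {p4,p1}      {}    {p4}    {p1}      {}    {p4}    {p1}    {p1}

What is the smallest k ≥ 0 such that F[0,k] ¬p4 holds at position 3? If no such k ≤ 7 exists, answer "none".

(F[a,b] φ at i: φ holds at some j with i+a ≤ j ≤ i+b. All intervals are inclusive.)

Scan j = 3,4,… for ¬p4:
  j=3: fails
  j=4: holds
First hit at j=4, so smallest k = 4-3 = 1.

1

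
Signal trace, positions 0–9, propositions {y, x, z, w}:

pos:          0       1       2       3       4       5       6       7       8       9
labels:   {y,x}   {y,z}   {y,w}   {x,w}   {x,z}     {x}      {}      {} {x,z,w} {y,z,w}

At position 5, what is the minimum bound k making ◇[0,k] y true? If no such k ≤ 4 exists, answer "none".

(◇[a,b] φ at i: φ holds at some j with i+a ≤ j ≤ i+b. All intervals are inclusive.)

4

Scan j = 5,6,… for y:
  j=5: fails
  j=6: fails
  j=7: fails
  j=8: fails
  j=9: holds
First hit at j=9, so smallest k = 9-5 = 4.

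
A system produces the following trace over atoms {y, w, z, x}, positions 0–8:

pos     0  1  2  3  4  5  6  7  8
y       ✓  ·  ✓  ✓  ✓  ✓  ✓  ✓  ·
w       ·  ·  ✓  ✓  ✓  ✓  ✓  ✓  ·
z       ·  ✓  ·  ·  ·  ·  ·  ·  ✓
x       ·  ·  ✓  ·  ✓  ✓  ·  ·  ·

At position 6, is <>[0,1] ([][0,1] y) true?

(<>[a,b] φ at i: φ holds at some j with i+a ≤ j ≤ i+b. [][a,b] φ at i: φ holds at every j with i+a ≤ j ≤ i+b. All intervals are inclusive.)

Yes

Check [][0,1] y at each j in [6,7]:
  j=6: holds on [6,7]
  j=7: fails at 8
Found at j=6 → formula holds.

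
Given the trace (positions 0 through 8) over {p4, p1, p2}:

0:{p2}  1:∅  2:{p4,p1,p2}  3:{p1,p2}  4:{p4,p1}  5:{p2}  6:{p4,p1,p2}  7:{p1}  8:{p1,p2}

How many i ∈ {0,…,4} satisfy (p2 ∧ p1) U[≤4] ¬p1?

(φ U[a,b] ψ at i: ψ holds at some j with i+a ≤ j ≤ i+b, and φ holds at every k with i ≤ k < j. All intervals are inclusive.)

2

Evaluate at each i in [0,4]:
  i=0: ✓ (rhs at j=0)
  i=1: ✓ (rhs at j=1)
  i=2: ✗ (lhs fails at k=4 before rhs at j=5)
  i=3: ✗ (lhs fails at k=4 before rhs at j=5)
  i=4: ✗ (lhs fails at k=4 before rhs at j=5)
Positions where it holds: {0, 1} → 2.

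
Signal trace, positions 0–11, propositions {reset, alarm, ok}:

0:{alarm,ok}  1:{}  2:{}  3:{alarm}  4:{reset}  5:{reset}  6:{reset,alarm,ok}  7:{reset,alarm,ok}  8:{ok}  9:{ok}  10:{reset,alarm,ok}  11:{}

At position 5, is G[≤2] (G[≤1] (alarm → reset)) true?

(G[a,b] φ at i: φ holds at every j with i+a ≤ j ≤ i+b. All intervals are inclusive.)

Check G[≤1] (alarm → reset) at every j in [5,7]:
  j=5: holds on [5,6]
  j=6: holds on [6,7]
  j=7: holds on [7,8]
All positions satisfy it → formula holds.

Yes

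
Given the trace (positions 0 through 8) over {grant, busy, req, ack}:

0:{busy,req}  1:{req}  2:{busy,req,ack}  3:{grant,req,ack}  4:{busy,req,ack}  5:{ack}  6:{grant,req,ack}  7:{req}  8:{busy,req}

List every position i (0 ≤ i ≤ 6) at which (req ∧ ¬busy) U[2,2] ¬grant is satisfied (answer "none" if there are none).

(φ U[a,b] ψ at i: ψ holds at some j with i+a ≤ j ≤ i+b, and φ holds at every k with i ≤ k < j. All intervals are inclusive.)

6

Evaluate at each i in [0,6]:
  i=0: ✗ (lhs fails at k=0 before rhs at j=2)
  i=1: ✗ (no rhs in [3,3])
  i=2: ✗ (lhs fails at k=2 before rhs at j=4)
  i=3: ✗ (lhs fails at k=4 before rhs at j=5)
  i=4: ✗ (no rhs in [6,6])
  i=5: ✗ (lhs fails at k=5 before rhs at j=7)
  i=6: ✓ (rhs at j=8; lhs holds on [6,7])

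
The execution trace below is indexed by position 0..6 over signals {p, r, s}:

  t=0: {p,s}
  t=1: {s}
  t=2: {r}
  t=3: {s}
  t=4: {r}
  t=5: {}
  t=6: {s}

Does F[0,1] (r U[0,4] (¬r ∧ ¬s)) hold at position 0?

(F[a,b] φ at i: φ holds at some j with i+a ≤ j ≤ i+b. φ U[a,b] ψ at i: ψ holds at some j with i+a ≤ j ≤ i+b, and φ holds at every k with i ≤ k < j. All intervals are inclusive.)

Check (r U[0,4] (¬r ∧ ¬s)) at each j in [0,1]:
  j=0: fails
  j=1: fails
No position in the window satisfies it → formula fails.

Does not hold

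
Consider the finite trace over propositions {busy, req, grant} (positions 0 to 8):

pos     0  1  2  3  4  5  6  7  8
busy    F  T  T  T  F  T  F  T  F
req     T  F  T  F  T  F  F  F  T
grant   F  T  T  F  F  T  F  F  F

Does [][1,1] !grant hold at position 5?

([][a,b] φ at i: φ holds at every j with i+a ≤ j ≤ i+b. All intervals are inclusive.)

True

Check !grant at every j in [6,6]:
  j=6: true
All positions satisfy it → formula holds.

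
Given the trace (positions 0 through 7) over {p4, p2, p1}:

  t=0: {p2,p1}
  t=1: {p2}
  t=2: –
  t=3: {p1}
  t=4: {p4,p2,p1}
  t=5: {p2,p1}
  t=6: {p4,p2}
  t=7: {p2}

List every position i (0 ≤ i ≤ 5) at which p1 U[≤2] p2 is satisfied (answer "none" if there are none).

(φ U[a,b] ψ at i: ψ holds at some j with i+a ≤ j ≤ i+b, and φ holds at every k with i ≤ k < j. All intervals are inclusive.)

Evaluate at each i in [0,5]:
  i=0: ✓ (rhs at j=0)
  i=1: ✓ (rhs at j=1)
  i=2: ✗ (lhs fails at k=2 before rhs at j=4)
  i=3: ✓ (rhs at j=4; lhs holds on [3,3])
  i=4: ✓ (rhs at j=4)
  i=5: ✓ (rhs at j=5)

0, 1, 3, 4, 5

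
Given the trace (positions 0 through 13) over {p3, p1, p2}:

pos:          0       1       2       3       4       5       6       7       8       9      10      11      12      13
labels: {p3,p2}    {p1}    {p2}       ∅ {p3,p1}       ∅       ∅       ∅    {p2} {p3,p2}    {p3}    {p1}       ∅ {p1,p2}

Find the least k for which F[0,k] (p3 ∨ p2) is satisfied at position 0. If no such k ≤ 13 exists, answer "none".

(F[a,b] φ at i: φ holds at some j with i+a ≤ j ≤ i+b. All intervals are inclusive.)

Scan j = 0,1,… for (p3 ∨ p2):
  j=0: holds
First hit at j=0, so smallest k = 0-0 = 0.

0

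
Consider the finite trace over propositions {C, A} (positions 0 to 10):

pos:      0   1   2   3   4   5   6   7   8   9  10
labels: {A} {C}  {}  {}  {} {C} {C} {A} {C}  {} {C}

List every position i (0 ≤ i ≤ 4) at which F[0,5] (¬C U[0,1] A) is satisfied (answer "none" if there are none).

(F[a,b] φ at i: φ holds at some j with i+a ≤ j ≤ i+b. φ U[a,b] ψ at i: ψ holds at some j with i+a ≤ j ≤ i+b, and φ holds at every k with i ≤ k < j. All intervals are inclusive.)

0, 2, 3, 4

Evaluate at each i in [0,4]:
  i=0: ✓ (witness j=0)
  i=1: ✗ (none in [1,6])
  i=2: ✓ (witness j=7)
  i=3: ✓ (witness j=7)
  i=4: ✓ (witness j=7)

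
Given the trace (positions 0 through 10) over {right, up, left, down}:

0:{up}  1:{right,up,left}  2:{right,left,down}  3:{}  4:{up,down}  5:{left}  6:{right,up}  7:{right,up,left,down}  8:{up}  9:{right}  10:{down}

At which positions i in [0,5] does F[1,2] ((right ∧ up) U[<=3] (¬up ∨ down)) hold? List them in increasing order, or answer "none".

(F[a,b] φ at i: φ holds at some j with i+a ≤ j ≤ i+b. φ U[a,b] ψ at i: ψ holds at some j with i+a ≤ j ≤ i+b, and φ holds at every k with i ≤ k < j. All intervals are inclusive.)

Evaluate at each i in [0,5]:
  i=0: ✓ (witness j=1)
  i=1: ✓ (witness j=2)
  i=2: ✓ (witness j=3)
  i=3: ✓ (witness j=4)
  i=4: ✓ (witness j=5)
  i=5: ✓ (witness j=6)

0, 1, 2, 3, 4, 5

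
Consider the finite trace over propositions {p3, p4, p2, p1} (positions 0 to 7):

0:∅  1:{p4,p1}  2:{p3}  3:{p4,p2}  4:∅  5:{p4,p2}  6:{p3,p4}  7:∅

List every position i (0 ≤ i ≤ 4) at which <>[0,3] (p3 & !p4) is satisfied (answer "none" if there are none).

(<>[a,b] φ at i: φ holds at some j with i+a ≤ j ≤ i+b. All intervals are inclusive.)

Evaluate at each i in [0,4]:
  i=0: ✓ (witness j=2)
  i=1: ✓ (witness j=2)
  i=2: ✓ (witness j=2)
  i=3: ✗ (none in [3,6])
  i=4: ✗ (none in [4,7])

0, 1, 2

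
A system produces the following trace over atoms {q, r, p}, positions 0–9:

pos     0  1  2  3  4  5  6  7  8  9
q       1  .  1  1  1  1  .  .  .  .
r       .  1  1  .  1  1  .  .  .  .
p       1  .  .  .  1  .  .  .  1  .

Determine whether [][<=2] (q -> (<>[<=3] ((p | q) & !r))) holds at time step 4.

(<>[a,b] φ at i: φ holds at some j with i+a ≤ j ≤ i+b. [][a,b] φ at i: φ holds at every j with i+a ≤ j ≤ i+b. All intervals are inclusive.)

False

Check (q -> (<>[<=3] ((p | q) & !r))) at every j in [4,6]:
  j=4: antecedent true; consequent fails (none in [4,7]) → ✗
  j=5: antecedent true; consequent holds (witness at 8) → ✓
  j=6: antecedent false → ✓
Fails at j=4 → formula fails.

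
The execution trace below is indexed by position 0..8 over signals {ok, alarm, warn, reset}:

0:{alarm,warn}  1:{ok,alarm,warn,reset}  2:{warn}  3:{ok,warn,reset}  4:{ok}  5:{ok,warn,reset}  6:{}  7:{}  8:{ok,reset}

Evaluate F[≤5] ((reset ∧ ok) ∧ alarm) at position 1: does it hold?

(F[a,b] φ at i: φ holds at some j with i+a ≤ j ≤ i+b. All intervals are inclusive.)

Check ((reset ∧ ok) ∧ alarm) at each j in [1,6]:
  j=1: true
  j=2: false
  j=3: false
  j=4: false
  j=5: false
  j=6: false
Found at j=1 → formula holds.

Holds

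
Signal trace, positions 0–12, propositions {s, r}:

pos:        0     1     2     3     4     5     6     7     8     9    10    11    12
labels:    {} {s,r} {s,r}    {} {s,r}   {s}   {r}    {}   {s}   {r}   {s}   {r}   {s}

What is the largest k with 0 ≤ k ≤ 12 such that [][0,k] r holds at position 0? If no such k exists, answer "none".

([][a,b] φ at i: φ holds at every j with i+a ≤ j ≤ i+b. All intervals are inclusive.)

r must hold from j=0 onward; find where it first fails.
  j=0: fails → no k works.

none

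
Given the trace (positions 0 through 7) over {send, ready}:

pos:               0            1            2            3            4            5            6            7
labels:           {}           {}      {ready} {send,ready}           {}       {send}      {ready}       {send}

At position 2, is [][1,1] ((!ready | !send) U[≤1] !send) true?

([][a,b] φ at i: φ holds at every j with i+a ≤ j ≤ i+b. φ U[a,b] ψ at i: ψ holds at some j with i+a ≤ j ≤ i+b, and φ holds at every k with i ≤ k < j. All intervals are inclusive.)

Check ((!ready | !send) U[≤1] !send) at every j in [3,3]:
  j=3: fails
Fails at j=3 → formula fails.

False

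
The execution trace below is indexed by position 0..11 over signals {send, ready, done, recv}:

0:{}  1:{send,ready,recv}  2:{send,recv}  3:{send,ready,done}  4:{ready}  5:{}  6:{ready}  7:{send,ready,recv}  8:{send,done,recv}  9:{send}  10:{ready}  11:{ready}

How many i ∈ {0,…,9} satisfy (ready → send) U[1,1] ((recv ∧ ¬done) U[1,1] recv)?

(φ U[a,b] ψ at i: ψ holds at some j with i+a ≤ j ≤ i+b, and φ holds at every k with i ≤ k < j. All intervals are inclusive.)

Evaluate at each i in [0,9]:
  i=0: ✓ (rhs at j=1; lhs holds on [0,0])
  i=1: ✗ (no rhs in [2,2])
  i=2: ✗ (no rhs in [3,3])
  i=3: ✗ (no rhs in [4,4])
  i=4: ✗ (no rhs in [5,5])
  i=5: ✗ (no rhs in [6,6])
  i=6: ✗ (lhs fails at k=6 before rhs at j=7)
  i=7: ✗ (no rhs in [8,8])
  i=8: ✗ (no rhs in [9,9])
  i=9: ✗ (no rhs in [10,10])
Positions where it holds: {0} → 1.

1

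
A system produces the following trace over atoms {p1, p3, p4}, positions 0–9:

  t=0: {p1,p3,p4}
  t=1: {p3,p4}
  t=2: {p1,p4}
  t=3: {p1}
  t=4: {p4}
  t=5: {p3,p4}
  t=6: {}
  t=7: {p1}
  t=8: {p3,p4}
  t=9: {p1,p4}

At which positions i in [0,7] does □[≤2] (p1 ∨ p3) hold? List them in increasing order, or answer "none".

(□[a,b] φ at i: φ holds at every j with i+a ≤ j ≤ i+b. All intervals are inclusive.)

0, 1, 7

Evaluate at each i in [0,7]:
  i=0: ✓ (all of [0,2])
  i=1: ✓ (all of [1,3])
  i=2: ✗ (fails at j=4)
  i=3: ✗ (fails at j=4)
  i=4: ✗ (fails at j=4)
  i=5: ✗ (fails at j=6)
  i=6: ✗ (fails at j=6)
  i=7: ✓ (all of [7,9])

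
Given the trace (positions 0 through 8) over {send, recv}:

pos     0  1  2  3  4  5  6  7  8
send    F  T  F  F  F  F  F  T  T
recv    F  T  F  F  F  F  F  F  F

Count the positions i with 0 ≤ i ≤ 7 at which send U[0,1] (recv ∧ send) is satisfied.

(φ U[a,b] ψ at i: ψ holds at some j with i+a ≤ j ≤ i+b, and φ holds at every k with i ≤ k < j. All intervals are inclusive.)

1

Evaluate at each i in [0,7]:
  i=0: ✗ (lhs fails at k=0 before rhs at j=1)
  i=1: ✓ (rhs at j=1)
  i=2: ✗ (no rhs in [2,3])
  i=3: ✗ (no rhs in [3,4])
  i=4: ✗ (no rhs in [4,5])
  i=5: ✗ (no rhs in [5,6])
  i=6: ✗ (no rhs in [6,7])
  i=7: ✗ (no rhs in [7,8])
Positions where it holds: {1} → 1.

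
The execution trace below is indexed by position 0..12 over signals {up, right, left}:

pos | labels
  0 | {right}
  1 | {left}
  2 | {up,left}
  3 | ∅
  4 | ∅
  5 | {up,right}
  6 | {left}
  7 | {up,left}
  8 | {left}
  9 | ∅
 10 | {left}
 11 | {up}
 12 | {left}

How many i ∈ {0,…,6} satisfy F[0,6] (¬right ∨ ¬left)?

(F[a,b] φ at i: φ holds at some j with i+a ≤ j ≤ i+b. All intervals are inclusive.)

7

Evaluate at each i in [0,6]:
  i=0: ✓ (witness j=0)
  i=1: ✓ (witness j=1)
  i=2: ✓ (witness j=2)
  i=3: ✓ (witness j=3)
  i=4: ✓ (witness j=4)
  i=5: ✓ (witness j=5)
  i=6: ✓ (witness j=6)
Positions where it holds: {0, 1, 2, 3, 4, 5, 6} → 7.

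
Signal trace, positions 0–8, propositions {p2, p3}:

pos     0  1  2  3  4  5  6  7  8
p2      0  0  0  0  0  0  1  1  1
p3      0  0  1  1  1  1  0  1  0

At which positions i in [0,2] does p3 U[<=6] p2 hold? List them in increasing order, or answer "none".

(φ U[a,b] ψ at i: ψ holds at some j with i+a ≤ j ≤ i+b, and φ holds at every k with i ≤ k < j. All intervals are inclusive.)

2

Evaluate at each i in [0,2]:
  i=0: ✗ (lhs fails at k=0 before rhs at j=6)
  i=1: ✗ (lhs fails at k=1 before rhs at j=6)
  i=2: ✓ (rhs at j=6; lhs holds on [2,5])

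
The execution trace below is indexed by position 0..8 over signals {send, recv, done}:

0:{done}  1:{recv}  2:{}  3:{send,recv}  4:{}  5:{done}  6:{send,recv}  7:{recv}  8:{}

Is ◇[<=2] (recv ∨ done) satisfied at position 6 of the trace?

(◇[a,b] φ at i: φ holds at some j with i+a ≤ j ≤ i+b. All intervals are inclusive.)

Yes

Check (recv ∨ done) at each j in [6,8]:
  j=6: true
  j=7: true
  j=8: false
Found at j=6 → formula holds.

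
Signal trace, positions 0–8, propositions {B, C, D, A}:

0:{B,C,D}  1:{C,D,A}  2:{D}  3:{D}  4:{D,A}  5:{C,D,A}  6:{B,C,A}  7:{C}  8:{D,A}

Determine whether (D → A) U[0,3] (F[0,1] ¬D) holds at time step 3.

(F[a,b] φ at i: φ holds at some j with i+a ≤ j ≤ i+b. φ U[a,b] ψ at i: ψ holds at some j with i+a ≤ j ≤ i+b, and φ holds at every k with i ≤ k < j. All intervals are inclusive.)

Need some j in [3,6] with F[0,1] ¬D, and (D → A) at every k in [3,j-1].
  j=3: F[0,1] ¬D — fails (none in [3,4]).
  j=4: F[0,1] ¬D — fails (none in [4,5]).
  j=5: F[0,1] ¬D holds, but (D → A) fails at k=3 → not this j.
  j=6: F[0,1] ¬D holds, but (D → A) fails at k=3 → not this j.
No j in the window works → until fails.

False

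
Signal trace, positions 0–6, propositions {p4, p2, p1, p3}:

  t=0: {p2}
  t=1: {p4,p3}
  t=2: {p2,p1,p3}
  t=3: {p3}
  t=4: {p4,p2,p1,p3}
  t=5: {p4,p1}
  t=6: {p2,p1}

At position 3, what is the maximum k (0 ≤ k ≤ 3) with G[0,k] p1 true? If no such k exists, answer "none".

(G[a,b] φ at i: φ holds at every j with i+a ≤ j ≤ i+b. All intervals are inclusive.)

none

p1 must hold from j=3 onward; find where it first fails.
  j=3: fails → no k works.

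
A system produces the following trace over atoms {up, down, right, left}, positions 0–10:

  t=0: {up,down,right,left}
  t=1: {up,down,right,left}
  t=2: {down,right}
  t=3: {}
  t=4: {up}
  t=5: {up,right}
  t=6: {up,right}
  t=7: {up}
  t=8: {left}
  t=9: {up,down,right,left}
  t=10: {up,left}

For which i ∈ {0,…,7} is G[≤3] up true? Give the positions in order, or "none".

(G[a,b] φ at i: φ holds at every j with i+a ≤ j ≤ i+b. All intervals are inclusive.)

Evaluate at each i in [0,7]:
  i=0: ✗ (fails at j=2)
  i=1: ✗ (fails at j=2)
  i=2: ✗ (fails at j=2)
  i=3: ✗ (fails at j=3)
  i=4: ✓ (all of [4,7])
  i=5: ✗ (fails at j=8)
  i=6: ✗ (fails at j=8)
  i=7: ✗ (fails at j=8)

4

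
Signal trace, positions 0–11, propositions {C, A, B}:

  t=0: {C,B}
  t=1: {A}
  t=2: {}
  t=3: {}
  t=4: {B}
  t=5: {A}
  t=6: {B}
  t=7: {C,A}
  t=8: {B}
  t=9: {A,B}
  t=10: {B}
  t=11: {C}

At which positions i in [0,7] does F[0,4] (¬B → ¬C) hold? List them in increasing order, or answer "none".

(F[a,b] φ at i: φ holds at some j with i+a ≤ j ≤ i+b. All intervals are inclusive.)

Evaluate at each i in [0,7]:
  i=0: ✓ (witness j=0)
  i=1: ✓ (witness j=1)
  i=2: ✓ (witness j=2)
  i=3: ✓ (witness j=3)
  i=4: ✓ (witness j=4)
  i=5: ✓ (witness j=5)
  i=6: ✓ (witness j=6)
  i=7: ✓ (witness j=8)

0, 1, 2, 3, 4, 5, 6, 7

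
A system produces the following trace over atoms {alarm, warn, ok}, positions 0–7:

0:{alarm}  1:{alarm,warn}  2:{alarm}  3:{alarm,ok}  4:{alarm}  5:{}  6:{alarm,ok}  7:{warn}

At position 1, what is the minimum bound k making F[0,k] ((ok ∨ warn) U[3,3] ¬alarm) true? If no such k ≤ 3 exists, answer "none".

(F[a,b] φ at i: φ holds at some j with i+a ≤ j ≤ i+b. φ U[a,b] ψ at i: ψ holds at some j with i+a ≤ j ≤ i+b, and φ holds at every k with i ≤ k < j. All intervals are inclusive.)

none

Scan j = 1,2,… for ((ok ∨ warn) U[3,3] ¬alarm):
  j=1: fails
  j=2: fails
  j=3: fails
  j=4: fails
No j in [1,4] satisfies it → none.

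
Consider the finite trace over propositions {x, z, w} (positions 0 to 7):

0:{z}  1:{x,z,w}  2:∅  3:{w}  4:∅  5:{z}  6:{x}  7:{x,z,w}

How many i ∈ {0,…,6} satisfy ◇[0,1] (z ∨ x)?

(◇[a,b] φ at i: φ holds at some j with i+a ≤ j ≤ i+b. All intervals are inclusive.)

5

Evaluate at each i in [0,6]:
  i=0: ✓ (witness j=0)
  i=1: ✓ (witness j=1)
  i=2: ✗ (none in [2,3])
  i=3: ✗ (none in [3,4])
  i=4: ✓ (witness j=5)
  i=5: ✓ (witness j=5)
  i=6: ✓ (witness j=6)
Positions where it holds: {0, 1, 4, 5, 6} → 5.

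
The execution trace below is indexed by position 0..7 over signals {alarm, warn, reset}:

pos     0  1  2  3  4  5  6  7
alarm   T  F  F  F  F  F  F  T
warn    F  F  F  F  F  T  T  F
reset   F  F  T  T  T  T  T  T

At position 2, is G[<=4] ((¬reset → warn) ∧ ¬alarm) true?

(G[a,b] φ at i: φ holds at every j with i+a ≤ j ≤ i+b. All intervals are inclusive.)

Check ((¬reset → warn) ∧ ¬alarm) at every j in [2,6]:
  j=2: true
  j=3: true
  j=4: true
  j=5: true
  j=6: true
All positions satisfy it → formula holds.

Yes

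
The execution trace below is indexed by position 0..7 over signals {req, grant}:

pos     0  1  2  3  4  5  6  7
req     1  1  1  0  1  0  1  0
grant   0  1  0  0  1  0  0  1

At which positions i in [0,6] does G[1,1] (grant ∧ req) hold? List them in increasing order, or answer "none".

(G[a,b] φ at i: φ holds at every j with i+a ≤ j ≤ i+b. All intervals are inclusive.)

Evaluate at each i in [0,6]:
  i=0: ✓ (all of [1,1])
  i=1: ✗ (fails at j=2)
  i=2: ✗ (fails at j=3)
  i=3: ✓ (all of [4,4])
  i=4: ✗ (fails at j=5)
  i=5: ✗ (fails at j=6)
  i=6: ✗ (fails at j=7)

0, 3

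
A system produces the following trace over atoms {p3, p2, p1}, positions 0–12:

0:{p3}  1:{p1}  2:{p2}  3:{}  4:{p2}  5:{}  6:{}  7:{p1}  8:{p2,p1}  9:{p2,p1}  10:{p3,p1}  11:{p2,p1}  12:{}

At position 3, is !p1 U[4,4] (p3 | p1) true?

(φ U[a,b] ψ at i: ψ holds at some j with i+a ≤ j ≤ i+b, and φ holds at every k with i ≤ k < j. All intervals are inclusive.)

Yes

Need some j in [7,7] with (p3 | p1), and !p1 at every k in [3,j-1].
  j=7: (p3 | p1) holds; !p1 holds at every k in [3,6] → satisfied.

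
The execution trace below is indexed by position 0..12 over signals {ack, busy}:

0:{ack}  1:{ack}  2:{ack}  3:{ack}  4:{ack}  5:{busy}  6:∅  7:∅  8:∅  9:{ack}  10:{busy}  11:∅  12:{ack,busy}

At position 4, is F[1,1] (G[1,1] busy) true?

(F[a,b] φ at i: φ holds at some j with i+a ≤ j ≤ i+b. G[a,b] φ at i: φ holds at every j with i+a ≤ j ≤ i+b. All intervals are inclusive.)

Check G[1,1] busy at each j in [5,5]:
  j=5: fails at 6
No position in the window satisfies it → formula fails.

False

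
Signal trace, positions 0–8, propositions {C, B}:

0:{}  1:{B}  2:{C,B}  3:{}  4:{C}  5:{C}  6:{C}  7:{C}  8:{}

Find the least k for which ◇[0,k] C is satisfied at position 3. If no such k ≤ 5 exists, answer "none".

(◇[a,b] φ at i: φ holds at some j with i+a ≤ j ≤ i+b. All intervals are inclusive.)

1

Scan j = 3,4,… for C:
  j=3: fails
  j=4: holds
First hit at j=4, so smallest k = 4-3 = 1.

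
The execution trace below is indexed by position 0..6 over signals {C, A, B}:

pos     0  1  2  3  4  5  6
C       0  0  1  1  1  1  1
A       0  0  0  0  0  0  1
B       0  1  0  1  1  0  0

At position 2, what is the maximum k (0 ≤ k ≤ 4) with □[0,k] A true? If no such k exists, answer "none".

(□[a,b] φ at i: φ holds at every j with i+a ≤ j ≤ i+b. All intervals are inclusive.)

A must hold from j=2 onward; find where it first fails.
  j=2: fails → no k works.

none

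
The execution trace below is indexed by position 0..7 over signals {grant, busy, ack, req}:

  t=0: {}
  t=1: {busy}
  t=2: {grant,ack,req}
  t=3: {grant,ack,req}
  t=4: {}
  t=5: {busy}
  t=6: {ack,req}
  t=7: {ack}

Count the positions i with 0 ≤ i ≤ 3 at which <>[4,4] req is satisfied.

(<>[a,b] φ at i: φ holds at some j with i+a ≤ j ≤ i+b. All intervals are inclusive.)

Evaluate at each i in [0,3]:
  i=0: ✗ (none in [4,4])
  i=1: ✗ (none in [5,5])
  i=2: ✓ (witness j=6)
  i=3: ✗ (none in [7,7])
Positions where it holds: {2} → 1.

1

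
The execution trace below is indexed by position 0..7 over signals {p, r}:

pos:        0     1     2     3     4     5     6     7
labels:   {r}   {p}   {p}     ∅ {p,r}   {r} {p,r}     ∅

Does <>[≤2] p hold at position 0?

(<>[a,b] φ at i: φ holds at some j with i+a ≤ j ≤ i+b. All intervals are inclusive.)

Check p at each j in [0,2]:
  j=0: false
  j=1: true
  j=2: true
Found at j=1 → formula holds.

Holds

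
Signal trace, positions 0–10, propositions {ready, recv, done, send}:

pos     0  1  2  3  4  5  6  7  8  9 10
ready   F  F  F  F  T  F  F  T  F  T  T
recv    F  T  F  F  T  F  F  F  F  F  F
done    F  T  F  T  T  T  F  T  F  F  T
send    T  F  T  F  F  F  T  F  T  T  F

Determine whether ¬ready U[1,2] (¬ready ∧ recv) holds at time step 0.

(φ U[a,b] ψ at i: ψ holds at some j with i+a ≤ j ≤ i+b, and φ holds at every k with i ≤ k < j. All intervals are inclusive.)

Yes

Need some j in [1,2] with (¬ready ∧ recv), and ¬ready at every k in [0,j-1].
  j=1: (¬ready ∧ recv) holds; ¬ready holds at every k in [0,0] → satisfied.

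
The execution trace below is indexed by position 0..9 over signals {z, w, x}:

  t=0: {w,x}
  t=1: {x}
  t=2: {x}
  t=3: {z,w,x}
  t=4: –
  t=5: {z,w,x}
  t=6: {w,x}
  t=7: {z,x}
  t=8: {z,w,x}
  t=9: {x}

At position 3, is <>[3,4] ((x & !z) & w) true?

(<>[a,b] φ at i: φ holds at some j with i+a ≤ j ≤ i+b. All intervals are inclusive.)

Check ((x & !z) & w) at each j in [6,7]:
  j=6: true
  j=7: false
Found at j=6 → formula holds.

Holds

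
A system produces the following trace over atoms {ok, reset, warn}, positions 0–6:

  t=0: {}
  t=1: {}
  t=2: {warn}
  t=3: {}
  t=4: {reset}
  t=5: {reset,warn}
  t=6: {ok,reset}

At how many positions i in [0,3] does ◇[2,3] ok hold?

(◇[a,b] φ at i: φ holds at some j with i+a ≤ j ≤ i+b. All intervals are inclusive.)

1

Evaluate at each i in [0,3]:
  i=0: ✗ (none in [2,3])
  i=1: ✗ (none in [3,4])
  i=2: ✗ (none in [4,5])
  i=3: ✓ (witness j=6)
Positions where it holds: {3} → 1.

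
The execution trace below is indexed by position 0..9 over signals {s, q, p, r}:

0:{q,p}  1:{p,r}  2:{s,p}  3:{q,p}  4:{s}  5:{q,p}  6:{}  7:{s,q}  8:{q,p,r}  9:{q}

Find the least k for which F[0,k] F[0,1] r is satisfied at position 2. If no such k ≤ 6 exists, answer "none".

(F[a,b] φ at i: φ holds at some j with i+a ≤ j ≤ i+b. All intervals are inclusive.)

Scan j = 2,3,… for F[0,1] r:
  j=2: fails
  j=3: fails
  j=4: fails
  j=5: fails
  j=6: fails
  j=7: holds
First hit at j=7, so smallest k = 7-2 = 5.

5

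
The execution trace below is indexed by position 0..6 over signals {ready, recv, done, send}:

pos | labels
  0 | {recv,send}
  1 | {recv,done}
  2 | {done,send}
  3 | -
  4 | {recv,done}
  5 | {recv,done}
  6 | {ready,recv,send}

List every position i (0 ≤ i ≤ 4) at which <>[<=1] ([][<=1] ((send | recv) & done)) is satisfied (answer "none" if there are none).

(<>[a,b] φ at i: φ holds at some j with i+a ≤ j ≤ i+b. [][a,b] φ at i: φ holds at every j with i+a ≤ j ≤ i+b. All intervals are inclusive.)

0, 1, 3, 4

Evaluate at each i in [0,4]:
  i=0: ✓ (witness j=1)
  i=1: ✓ (witness j=1)
  i=2: ✗ (none in [2,3])
  i=3: ✓ (witness j=4)
  i=4: ✓ (witness j=4)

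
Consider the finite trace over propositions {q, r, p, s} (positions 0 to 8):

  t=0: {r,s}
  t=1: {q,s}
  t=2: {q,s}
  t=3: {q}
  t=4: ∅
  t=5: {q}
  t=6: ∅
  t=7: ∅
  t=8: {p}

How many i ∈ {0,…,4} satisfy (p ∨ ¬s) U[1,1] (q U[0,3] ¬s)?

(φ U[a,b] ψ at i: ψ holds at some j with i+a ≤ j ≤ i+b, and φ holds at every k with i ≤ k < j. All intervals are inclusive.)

2

Evaluate at each i in [0,4]:
  i=0: ✗ (lhs fails at k=0 before rhs at j=1)
  i=1: ✗ (lhs fails at k=1 before rhs at j=2)
  i=2: ✗ (lhs fails at k=2 before rhs at j=3)
  i=3: ✓ (rhs at j=4; lhs holds on [3,3])
  i=4: ✓ (rhs at j=5; lhs holds on [4,4])
Positions where it holds: {3, 4} → 2.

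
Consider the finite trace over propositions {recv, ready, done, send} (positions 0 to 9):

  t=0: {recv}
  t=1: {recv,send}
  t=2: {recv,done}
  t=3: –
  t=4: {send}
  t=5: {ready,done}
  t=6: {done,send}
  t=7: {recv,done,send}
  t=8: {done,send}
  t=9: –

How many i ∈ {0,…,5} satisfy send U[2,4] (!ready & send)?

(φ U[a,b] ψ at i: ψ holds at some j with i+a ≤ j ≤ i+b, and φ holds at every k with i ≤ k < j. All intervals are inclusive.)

Evaluate at each i in [0,5]:
  i=0: ✗ (lhs fails at k=0 before rhs at j=4)
  i=1: ✗ (lhs fails at k=2 before rhs at j=4)
  i=2: ✗ (lhs fails at k=2 before rhs at j=4)
  i=3: ✗ (lhs fails at k=3 before rhs at j=6)
  i=4: ✗ (lhs fails at k=5 before rhs at j=6)
  i=5: ✗ (lhs fails at k=5 before rhs at j=7)
Positions where it holds: {} → 0.

0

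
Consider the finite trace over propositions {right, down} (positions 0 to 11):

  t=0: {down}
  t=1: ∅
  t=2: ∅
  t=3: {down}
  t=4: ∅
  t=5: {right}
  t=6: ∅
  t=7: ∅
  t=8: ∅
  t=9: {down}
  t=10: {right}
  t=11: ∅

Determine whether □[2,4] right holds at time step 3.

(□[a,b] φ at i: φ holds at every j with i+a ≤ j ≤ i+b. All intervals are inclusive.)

Check right at every j in [5,7]:
  j=5: true
  j=6: false
  j=7: false
Fails at j=6 → formula fails.

Does not hold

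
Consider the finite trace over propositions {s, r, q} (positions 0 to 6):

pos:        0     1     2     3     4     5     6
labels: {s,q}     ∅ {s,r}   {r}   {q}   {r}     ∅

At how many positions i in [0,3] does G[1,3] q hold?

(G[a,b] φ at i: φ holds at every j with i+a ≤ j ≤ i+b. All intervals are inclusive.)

Evaluate at each i in [0,3]:
  i=0: ✗ (fails at j=1)
  i=1: ✗ (fails at j=2)
  i=2: ✗ (fails at j=3)
  i=3: ✗ (fails at j=5)
Positions where it holds: {} → 0.

0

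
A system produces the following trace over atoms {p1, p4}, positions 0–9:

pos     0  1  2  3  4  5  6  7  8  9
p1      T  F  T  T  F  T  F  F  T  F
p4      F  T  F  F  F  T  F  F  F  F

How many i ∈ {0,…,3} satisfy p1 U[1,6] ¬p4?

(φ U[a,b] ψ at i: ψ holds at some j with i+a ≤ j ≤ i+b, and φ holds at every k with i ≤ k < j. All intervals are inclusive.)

2

Evaluate at each i in [0,3]:
  i=0: ✗ (lhs fails at k=1 before rhs at j=2)
  i=1: ✗ (lhs fails at k=1 before rhs at j=2)
  i=2: ✓ (rhs at j=3; lhs holds on [2,2])
  i=3: ✓ (rhs at j=4; lhs holds on [3,3])
Positions where it holds: {2, 3} → 2.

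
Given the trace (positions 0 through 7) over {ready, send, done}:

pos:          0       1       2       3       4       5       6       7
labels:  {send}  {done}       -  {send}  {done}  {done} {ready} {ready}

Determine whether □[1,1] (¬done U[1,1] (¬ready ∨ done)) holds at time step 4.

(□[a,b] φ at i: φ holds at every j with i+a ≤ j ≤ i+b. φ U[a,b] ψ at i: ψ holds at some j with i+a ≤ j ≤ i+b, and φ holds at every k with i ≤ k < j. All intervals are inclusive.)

Check (¬done U[1,1] (¬ready ∨ done)) at every j in [5,5]:
  j=5: fails
Fails at j=5 → formula fails.

Does not hold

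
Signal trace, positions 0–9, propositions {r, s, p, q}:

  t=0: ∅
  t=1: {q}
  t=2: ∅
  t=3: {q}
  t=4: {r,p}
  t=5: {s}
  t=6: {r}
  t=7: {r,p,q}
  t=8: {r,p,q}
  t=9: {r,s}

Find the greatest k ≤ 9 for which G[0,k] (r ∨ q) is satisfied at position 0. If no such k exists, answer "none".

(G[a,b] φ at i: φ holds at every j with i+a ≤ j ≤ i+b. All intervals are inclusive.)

none

(r ∨ q) must hold from j=0 onward; find where it first fails.
  j=0: fails → no k works.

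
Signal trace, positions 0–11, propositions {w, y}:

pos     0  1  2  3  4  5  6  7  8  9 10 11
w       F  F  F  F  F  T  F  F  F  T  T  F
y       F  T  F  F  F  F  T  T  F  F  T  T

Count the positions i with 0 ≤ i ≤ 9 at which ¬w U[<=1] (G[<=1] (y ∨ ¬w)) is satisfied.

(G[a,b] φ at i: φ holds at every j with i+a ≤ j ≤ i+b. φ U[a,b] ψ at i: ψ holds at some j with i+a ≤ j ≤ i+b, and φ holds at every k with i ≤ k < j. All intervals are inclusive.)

Evaluate at each i in [0,9]:
  i=0: ✓ (rhs at j=0)
  i=1: ✓ (rhs at j=1)
  i=2: ✓ (rhs at j=2)
  i=3: ✓ (rhs at j=3)
  i=4: ✗ (no rhs in [4,5])
  i=5: ✗ (lhs fails at k=5 before rhs at j=6)
  i=6: ✓ (rhs at j=6)
  i=7: ✓ (rhs at j=7)
  i=8: ✗ (no rhs in [8,9])
  i=9: ✗ (lhs fails at k=9 before rhs at j=10)
Positions where it holds: {0, 1, 2, 3, 6, 7} → 6.

6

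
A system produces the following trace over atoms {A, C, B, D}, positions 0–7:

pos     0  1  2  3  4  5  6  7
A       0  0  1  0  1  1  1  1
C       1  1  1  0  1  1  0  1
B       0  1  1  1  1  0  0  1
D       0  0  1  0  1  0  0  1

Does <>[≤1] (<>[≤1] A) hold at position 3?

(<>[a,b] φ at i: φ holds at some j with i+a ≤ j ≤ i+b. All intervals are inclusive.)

Check <>[≤1] A at each j in [3,4]:
  j=3: holds (witness at 4)
  j=4: holds (witness at 4)
Found at j=3 → formula holds.

Holds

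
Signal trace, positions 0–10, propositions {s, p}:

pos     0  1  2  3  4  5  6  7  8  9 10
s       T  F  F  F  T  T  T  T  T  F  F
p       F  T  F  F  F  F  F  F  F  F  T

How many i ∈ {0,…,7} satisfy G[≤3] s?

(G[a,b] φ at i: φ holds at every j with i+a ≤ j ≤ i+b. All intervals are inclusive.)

Evaluate at each i in [0,7]:
  i=0: ✗ (fails at j=1)
  i=1: ✗ (fails at j=1)
  i=2: ✗ (fails at j=2)
  i=3: ✗ (fails at j=3)
  i=4: ✓ (all of [4,7])
  i=5: ✓ (all of [5,8])
  i=6: ✗ (fails at j=9)
  i=7: ✗ (fails at j=9)
Positions where it holds: {4, 5} → 2.

2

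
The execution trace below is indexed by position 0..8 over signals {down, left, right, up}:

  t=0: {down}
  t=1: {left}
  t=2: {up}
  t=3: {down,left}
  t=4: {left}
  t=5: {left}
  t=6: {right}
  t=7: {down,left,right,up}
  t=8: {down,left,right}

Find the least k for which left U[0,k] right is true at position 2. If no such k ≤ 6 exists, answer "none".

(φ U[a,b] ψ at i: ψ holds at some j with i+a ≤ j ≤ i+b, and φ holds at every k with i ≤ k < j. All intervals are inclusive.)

Need earliest j ≥ 2 with right, and left at every k in [2,j-1].
  j=2: rhs fails.
  j=3: rhs fails.
  j=4: rhs fails.
  j=5: rhs fails.
  j=6: rhs holds but lhs fails at k=2.
  j=7: rhs holds but lhs fails at k=2.
  j=8: rhs holds but lhs fails at k=2.
No witness within the range → none.

none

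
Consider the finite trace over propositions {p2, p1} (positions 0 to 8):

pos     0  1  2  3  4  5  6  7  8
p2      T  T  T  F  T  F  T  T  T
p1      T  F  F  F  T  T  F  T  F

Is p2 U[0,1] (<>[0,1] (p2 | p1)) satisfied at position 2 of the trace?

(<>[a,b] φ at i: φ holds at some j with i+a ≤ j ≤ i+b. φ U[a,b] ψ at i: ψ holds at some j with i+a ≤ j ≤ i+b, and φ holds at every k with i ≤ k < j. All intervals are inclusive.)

True

Need some j in [2,3] with <>[0,1] (p2 | p1), and p2 at every k in [2,j-1].
  j=2: <>[0,1] (p2 | p1) holds; no prefix to check → satisfied.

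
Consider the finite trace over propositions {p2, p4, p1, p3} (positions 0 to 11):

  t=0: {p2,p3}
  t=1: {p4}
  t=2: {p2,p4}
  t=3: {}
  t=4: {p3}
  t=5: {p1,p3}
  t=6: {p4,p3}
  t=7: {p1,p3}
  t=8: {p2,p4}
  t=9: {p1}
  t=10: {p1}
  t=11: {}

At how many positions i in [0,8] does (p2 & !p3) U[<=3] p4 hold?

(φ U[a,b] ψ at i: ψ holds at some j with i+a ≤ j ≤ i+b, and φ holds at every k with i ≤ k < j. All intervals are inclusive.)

Evaluate at each i in [0,8]:
  i=0: ✗ (lhs fails at k=0 before rhs at j=1)
  i=1: ✓ (rhs at j=1)
  i=2: ✓ (rhs at j=2)
  i=3: ✗ (lhs fails at k=3 before rhs at j=6)
  i=4: ✗ (lhs fails at k=4 before rhs at j=6)
  i=5: ✗ (lhs fails at k=5 before rhs at j=6)
  i=6: ✓ (rhs at j=6)
  i=7: ✗ (lhs fails at k=7 before rhs at j=8)
  i=8: ✓ (rhs at j=8)
Positions where it holds: {1, 2, 6, 8} → 4.

4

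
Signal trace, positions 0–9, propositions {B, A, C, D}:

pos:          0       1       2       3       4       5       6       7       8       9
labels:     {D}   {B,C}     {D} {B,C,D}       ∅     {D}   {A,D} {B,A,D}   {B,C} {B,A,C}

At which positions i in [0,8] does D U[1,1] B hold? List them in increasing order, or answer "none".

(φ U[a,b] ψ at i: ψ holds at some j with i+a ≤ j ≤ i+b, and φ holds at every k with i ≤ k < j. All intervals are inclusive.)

0, 2, 6, 7

Evaluate at each i in [0,8]:
  i=0: ✓ (rhs at j=1; lhs holds on [0,0])
  i=1: ✗ (no rhs in [2,2])
  i=2: ✓ (rhs at j=3; lhs holds on [2,2])
  i=3: ✗ (no rhs in [4,4])
  i=4: ✗ (no rhs in [5,5])
  i=5: ✗ (no rhs in [6,6])
  i=6: ✓ (rhs at j=7; lhs holds on [6,6])
  i=7: ✓ (rhs at j=8; lhs holds on [7,7])
  i=8: ✗ (lhs fails at k=8 before rhs at j=9)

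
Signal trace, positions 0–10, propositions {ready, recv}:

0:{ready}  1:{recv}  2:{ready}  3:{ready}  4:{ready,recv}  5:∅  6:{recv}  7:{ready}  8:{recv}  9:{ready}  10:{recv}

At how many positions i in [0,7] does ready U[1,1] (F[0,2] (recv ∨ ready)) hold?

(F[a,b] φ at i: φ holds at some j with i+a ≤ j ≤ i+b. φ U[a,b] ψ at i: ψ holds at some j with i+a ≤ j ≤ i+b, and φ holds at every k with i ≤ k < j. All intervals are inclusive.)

Evaluate at each i in [0,7]:
  i=0: ✓ (rhs at j=1; lhs holds on [0,0])
  i=1: ✗ (lhs fails at k=1 before rhs at j=2)
  i=2: ✓ (rhs at j=3; lhs holds on [2,2])
  i=3: ✓ (rhs at j=4; lhs holds on [3,3])
  i=4: ✓ (rhs at j=5; lhs holds on [4,4])
  i=5: ✗ (lhs fails at k=5 before rhs at j=6)
  i=6: ✗ (lhs fails at k=6 before rhs at j=7)
  i=7: ✓ (rhs at j=8; lhs holds on [7,7])
Positions where it holds: {0, 2, 3, 4, 7} → 5.

5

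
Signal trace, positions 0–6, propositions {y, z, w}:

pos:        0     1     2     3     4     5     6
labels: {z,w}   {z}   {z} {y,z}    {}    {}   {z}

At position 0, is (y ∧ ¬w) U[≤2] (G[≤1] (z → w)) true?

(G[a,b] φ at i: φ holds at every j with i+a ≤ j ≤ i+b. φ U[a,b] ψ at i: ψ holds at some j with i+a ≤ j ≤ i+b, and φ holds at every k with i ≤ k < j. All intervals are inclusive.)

Need some j in [0,2] with G[≤1] (z → w), and (y ∧ ¬w) at every k in [0,j-1].
  j=0: G[≤1] (z → w) — fails at 1.
  j=1: G[≤1] (z → w) — fails at 1.
  j=2: G[≤1] (z → w) — fails at 2.
No j in the window works → until fails.

False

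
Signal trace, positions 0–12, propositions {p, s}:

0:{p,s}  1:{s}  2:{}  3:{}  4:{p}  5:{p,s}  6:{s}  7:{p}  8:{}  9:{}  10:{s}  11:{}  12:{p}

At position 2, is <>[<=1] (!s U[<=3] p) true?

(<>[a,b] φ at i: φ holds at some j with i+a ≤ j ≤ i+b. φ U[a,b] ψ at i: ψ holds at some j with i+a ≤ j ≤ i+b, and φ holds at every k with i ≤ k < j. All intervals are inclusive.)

Check (!s U[<=3] p) at each j in [2,3]:
  j=2: holds
  j=3: holds
Found at j=2 → formula holds.

True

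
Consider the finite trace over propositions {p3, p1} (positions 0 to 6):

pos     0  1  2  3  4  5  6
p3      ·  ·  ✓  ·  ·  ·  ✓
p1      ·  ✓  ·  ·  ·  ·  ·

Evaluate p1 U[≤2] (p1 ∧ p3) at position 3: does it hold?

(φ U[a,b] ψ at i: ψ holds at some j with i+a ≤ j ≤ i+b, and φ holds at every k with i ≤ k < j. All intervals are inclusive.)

Does not hold

Need some j in [3,5] with (p1 ∧ p3), and p1 at every k in [3,j-1].
  j=3: (p1 ∧ p3) false.
  j=4: (p1 ∧ p3) false.
  j=5: (p1 ∧ p3) false.
No j in the window works → until fails.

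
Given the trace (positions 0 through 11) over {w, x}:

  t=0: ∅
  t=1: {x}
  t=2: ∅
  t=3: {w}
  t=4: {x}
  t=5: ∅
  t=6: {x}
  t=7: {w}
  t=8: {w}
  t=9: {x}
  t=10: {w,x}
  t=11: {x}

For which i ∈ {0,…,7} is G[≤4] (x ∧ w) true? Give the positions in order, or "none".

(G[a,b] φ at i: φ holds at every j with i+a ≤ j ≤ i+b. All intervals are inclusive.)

none

Evaluate at each i in [0,7]:
  i=0: ✗ (fails at j=0)
  i=1: ✗ (fails at j=1)
  i=2: ✗ (fails at j=2)
  i=3: ✗ (fails at j=3)
  i=4: ✗ (fails at j=4)
  i=5: ✗ (fails at j=5)
  i=6: ✗ (fails at j=6)
  i=7: ✗ (fails at j=7)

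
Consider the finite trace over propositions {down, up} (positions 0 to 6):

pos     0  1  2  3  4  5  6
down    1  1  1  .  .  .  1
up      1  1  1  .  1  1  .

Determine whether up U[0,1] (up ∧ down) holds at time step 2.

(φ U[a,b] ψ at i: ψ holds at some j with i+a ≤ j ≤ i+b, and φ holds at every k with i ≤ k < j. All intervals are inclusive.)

Holds

Need some j in [2,3] with (up ∧ down), and up at every k in [2,j-1].
  j=2: (up ∧ down) holds; no prefix to check → satisfied.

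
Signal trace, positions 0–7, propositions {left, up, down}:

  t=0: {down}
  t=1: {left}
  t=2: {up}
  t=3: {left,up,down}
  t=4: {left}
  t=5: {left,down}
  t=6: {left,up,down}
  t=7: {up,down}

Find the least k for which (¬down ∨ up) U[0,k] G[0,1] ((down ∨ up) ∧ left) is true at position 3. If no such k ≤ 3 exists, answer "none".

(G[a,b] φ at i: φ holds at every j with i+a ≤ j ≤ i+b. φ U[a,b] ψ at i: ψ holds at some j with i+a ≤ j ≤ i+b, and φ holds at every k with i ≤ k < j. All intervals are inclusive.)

Need earliest j ≥ 3 with G[0,1] ((down ∨ up) ∧ left), and (¬down ∨ up) at every k in [3,j-1].
  j=3: rhs fails.
  j=4: rhs fails.
  j=5: rhs holds; lhs holds on [3,4]. k = 2.

2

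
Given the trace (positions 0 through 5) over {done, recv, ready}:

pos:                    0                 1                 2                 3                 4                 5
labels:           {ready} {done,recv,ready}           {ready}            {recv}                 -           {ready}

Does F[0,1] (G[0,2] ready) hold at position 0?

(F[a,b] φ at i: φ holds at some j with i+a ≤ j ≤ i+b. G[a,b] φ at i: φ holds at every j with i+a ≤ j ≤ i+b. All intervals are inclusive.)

Yes

Check G[0,2] ready at each j in [0,1]:
  j=0: holds on [0,2]
  j=1: fails at 3
Found at j=0 → formula holds.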